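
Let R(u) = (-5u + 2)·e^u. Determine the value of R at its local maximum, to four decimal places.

Differentiating with the product rule gives R'(u) = (-5u - 3)·e^u. Since e^u > 0, the only critical point is u = -3/5.
R''(-3/5) has the same sign as -5 < 0, so this is a local maximum.
R(-3/5) = (5)·e^(-3/5) ≈ 2.7441.

2.7441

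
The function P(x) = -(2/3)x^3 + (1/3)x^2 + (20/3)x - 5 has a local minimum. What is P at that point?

Critical points: P'(x) = -2x^2 + (2/3)x + 20/3 vanishes at x = -5/3, 2.
Since P''(x) = -4x + 2/3, we get P''(-5/3) = 22/3 > 0 ⇒ local minimum; P''(2) = -22/3 < 0 ⇒ local maximum.
So the local minimum value is P(-5/3) = -980/81.

-980/81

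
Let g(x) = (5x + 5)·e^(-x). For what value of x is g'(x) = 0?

Differentiating with the product rule gives g'(x) = (-5x)·e^(-x). Since e^(-x) > 0, the only critical point is x = 0.
g''(0) has the same sign as -5 < 0, so this is a local maximum.
g(0) = (5)·e^(0) ≈ 5.0000.

0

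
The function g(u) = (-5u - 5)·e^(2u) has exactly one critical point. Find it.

-3/2

g'(u) = (-5)·e^(2u) + (-5u - 5)·2·e^(2u) = (-10u - 15)·e^(2u). Since e^(2u) > 0, the only critical point is u = -3/2.
g''(-3/2) has the same sign as -10 < 0, so this is a local maximum.
g(-3/2) = (5/2)·e^(-3) ≈ 0.1245.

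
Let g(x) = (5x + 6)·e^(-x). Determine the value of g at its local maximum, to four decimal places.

g'(x) = 5·e^(-x) + (5x + 6)·(-1)·e^(-x) = (-5x - 1)·e^(-x). Since e^(-x) > 0, the only critical point is x = -1/5.
g''(-1/5) has the same sign as -5 < 0, so this is a local maximum.
g(-1/5) = (5)·e^(1/5) ≈ 6.1070.

6.1070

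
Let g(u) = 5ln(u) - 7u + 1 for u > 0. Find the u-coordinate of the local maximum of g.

g'(u) = 5/u − 7 = 0 gives u = 5/7.
g''(u) = -5/u², which is negative for u > 0, so this is a local maximum.
g(5/7) = 5·ln(5/7) - 5 + 1 ≈ -5.6824.

5/7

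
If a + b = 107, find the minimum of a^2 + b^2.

With a + b = 107, a^2 + b^2 = a^2 + (107 − a)^2.
The derivative 2a − 2(107 − a) = 4a − 214 vanishes at a = 107/2; second derivative 4 > 0, a minimum.
The minimum is 2·(107/2)^2 = 11449/2.

11449/2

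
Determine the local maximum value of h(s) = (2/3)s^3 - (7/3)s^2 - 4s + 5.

521/81

Critical points: h'(s) = 2s^2 - (14/3)s - 4 vanishes at s = -2/3, 3.
h''(s) = 4s - 14/3. h''(-2/3) = -22/3 < 0 ⇒ local maximum; h''(3) = 22/3 > 0 ⇒ local minimum.
The local maximum is h(-2/3) = 521/81.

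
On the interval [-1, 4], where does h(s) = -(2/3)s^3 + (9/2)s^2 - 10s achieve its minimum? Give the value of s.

4

Differentiating, h'(s) = -2s^2 + 9s - 10; which vanishes at s = 2 and s = 5/2.
Evaluating at the critical points and endpoints: h(-1) = 91/6; h(2) = -22/3; h(5/2) = -175/24; h(4) = -32/3.
So the minimum is h(4) = -32/3.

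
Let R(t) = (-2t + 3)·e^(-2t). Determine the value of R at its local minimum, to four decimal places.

By the product rule, R'(t) = (4t - 8)·e^(-2t). Since e^(-2t) > 0, the only critical point is t = 2.
R''(2) has the same sign as 4 > 0, so this is a local minimum.
R(2) = (-1)·e^(-4) ≈ -0.0183.

-0.0183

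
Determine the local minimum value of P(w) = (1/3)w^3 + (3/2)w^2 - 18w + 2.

P'(w) = w^2 + 3w - 18. Setting P'(w) = 0 gives w ∈ {-6, 3}.
Second-derivative test with P''(w) = 2w + 3: P''(-6) = -9 < 0 ⇒ local maximum; P''(3) = 9 > 0 ⇒ local minimum.
Thus P has its local minimum at w = 3, with value -59/2.

-59/2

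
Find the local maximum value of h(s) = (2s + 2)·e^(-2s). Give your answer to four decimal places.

Differentiating with the product rule gives h'(s) = (-4s - 2)·e^(-2s). Since e^(-2s) > 0, the only critical point is s = -1/2.
h''(-1/2) has the same sign as -4 < 0, so this is a local maximum.
h(-1/2) = (1)·e^(1) ≈ 2.7183.

2.7183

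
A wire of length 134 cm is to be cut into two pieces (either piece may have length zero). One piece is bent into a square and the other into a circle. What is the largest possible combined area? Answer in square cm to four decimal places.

Let x be the length used for the square. Square side x/4; circle radius (134−x)/(2π).
A(x) = (x/4)² + π·((134−x)/(2π))² = x²/16 + (134−x)²/(4π) for 0 ≤ x ≤ 134. A'(x) = x/8 − (134−x)/(2π) = 0 gives x = 4·134/(π+4) ≈ 75.0533.
A'' > 0, so the interior critical point is a minimum; the maximum is at an endpoint. A(0) = 1428.8931 and A(134) = 1122.2500, so the largest area is 1428.8931.

1428.8931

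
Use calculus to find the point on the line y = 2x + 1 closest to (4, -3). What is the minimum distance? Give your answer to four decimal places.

Minimize D(x)^2 = (x - 4)^2 + (2x + 4)^2.
d/dx[D^2] = 2(x - 4) + 2·2·(2x + 4) = 0 ⇒ x = -4/5.
Then y = -3/5 and the distance is √(144/5) ≈ 5.3666.

5.3666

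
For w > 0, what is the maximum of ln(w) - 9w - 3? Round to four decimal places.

-6.1972

f'(w) = 1/w − 9 = 0 gives w = 1/9.
f''(w) = -1/w², which is negative for w > 0, so this is a local maximum.
f(1/9) = 1·ln(1/9) - 1 - 3 ≈ -6.1972.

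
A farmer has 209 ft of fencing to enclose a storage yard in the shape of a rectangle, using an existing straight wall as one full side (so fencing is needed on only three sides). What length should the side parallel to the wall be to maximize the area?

209/2

Let the sides perpendicular to the wall have length x and the parallel side y, so 2x + y = 209 and the area is A = xy = x(209 − 2x).
A'(x) = 209 − 4x = 0 gives x = 209/4, and A''(x) = −4 < 0 confirms a maximum.
Then y = 209 − 2·209/4 = 209/2 and A = 43681/8.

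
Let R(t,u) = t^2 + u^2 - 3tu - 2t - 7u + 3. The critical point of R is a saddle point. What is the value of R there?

22

∂R/∂t = 2t - 3u - 2 = 0 and ∂R/∂u = -3t + 2u - 7 = 0, so (t, u) = (-5, -4).
The Hessian has R_{tt} = 2, R_{uu} = 2, R_{tu} = -3, giving D = -5 < 0, so the point is a saddle point.
R(-5, -4) = 22.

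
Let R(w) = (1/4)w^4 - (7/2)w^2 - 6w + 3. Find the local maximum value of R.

Critical points: R'(w) = w^3 - 7w - 6 vanishes at w = -2, -1, 3.
Second-derivative test with R''(w) = 3w^2 - 7: R''(-2) = 5 > 0 ⇒ local minimum; R''(-1) = -4 < 0 ⇒ local maximum; R''(3) = 20 > 0 ⇒ local minimum.
Thus R has its local maximum at w = -1, with value 23/4.

23/4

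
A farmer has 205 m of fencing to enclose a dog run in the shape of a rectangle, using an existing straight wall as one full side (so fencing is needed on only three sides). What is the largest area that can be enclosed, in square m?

42025/8

Let the sides perpendicular to the wall have length x and the parallel side y, so 2x + y = 205 and the area is A = xy = x(205 − 2x).
A'(x) = 205 − 4x = 0 gives x = 205/4, and A''(x) = −4 < 0 confirms a maximum.
Then y = 205 − 2·205/4 = 205/2 and A = 42025/8.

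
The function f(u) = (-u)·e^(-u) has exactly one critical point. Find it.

By the product rule, f'(u) = (u - 1)·e^(-u). Since e^(-u) > 0, the only critical point is u = 1.
f''(1) has the same sign as 1 > 0, so this is a local minimum.
f(1) = (-1)·e^(-1) ≈ -0.3679.

1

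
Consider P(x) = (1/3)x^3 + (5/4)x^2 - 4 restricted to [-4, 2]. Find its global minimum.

-16/3

P'(x) = x^2 + (5/2)x, which vanishes at x = -5/2 and x = 0.
Candidates: P(-4) = -16/3; P(-5/2) = -67/48; P(0) = -4; P(2) = 11/3.
Hence the absolute minimum is -16/3 at x = -4.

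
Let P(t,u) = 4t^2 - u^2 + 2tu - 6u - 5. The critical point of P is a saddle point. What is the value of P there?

11/5

∂P/∂t = 8t + 2u = 0 and ∂P/∂u = 2t - 2u - 6 = 0, so (t, u) = (3/5, -12/5).
The Hessian has P_{tt} = 8, P_{uu} = -2, P_{tu} = 2, giving D = -20 < 0, so the point is a saddle point.
P(3/5, -12/5) = 11/5.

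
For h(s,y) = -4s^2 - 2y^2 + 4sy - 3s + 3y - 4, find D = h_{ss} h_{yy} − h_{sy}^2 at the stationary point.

∂h/∂s = -8s + 4y - 3 = 0 and ∂h/∂y = 4s - 4y + 3 = 0, so (s, y) = (0, 3/4).
The Hessian has h_{ss} = -8, h_{yy} = -4, h_{sy} = 4, giving D = 16 > 0 with h_{ss} < 0, so the point is a local maximum.
D = (-8)·(-4) − (4)^2 = 16.

16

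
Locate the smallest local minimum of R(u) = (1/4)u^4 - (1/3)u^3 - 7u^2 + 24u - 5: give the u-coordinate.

Critical points: R'(u) = u^3 - u^2 - 14u + 24 vanishes at u = -4, 2, 3.
Second-derivative test with R''(u) = 3u^2 - 2u - 14: R''(-4) = 42 > 0 ⇒ local minimum; R''(2) = -6 < 0 ⇒ local maximum; R''(3) = 7 > 0 ⇒ local minimum.
The smallest local minimum is R(-4) = -383/3.

-4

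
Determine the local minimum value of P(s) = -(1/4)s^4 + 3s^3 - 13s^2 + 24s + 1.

67/4

P'(s) = -s^3 + 9s^2 - 26s + 24. Setting P'(s) = 0 gives s ∈ {2, 3, 4}.
P''(s) = -3s^2 + 18s - 26. P''(2) = -2 < 0 ⇒ local maximum; P''(3) = 1 > 0 ⇒ local minimum; P''(4) = -2 < 0 ⇒ local maximum.
Thus P has its local minimum at s = 3, with value 67/4.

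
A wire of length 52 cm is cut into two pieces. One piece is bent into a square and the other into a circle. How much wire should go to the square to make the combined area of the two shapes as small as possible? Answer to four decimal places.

Let x be the length used for the square. Square side x/4; circle radius (52−x)/(2π).
A(x) = (x/4)² + π·((52−x)/(2π))² = x²/16 + (52−x)²/(4π) for 0 ≤ x ≤ 52. A'(x) = x/8 − (52−x)/(2π) = 0 gives x = 4·52/(π+4) ≈ 29.1252.
A'' = 1/8 + 1/(2π) > 0, so this gives the minimum combined area; x ≈ 29.1252 cm to the square.

29.1252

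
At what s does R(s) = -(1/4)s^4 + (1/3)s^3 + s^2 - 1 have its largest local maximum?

2

Critical points: R'(s) = -s^3 + s^2 + 2s vanishes at s = -1, 0, 2.
Since R''(s) = -3s^2 + 2s + 2, we get R''(-1) = -3 < 0 ⇒ local maximum; R''(0) = 2 > 0 ⇒ local minimum; R''(2) = -6 < 0 ⇒ local maximum.
Thus R has its largest local maximum at s = 2, with value 5/3.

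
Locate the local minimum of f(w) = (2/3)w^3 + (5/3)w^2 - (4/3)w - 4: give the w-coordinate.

1/3

f'(w) = 2w^2 + (10/3)w - 4/3. Setting f'(w) = 0 gives w ∈ {-2, 1/3}.
f''(w) = 4w + 10/3. f''(-2) = -14/3 < 0 ⇒ local maximum; f''(1/3) = 14/3 > 0 ⇒ local minimum.
Thus f has its local minimum at w = 1/3, with value -343/81.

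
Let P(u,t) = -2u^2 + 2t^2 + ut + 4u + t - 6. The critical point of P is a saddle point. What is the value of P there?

∂P/∂u = -4u + t + 4 = 0 and ∂P/∂t = u + 4t + 1 = 0, so (u, t) = (15/17, -8/17).
The Hessian has P_{uu} = -4, P_{tt} = 4, P_{ut} = 1, giving D = -17 < 0, so the point is a saddle point.
P(15/17, -8/17) = -76/17.

-76/17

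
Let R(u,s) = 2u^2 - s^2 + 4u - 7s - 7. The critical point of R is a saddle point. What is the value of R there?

∂R/∂u = 4u + 4 = 0 and ∂R/∂s = -2s - 7 = 0, so (u, s) = (-1, -7/2).
The Hessian has R_{uu} = 4, R_{ss} = -2, R_{us} = 0, giving D = -8 < 0, so the point is a saddle point.
R(-1, -7/2) = 13/4.

13/4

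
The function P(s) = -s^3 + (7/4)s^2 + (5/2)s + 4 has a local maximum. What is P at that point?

907/108

Critical points: P'(s) = -3s^2 + (7/2)s + 5/2 vanishes at s = -1/2, 5/3.
P''(s) = -6s + 7/2. P''(-1/2) = 13/2 > 0 ⇒ local minimum; P''(5/3) = -13/2 < 0 ⇒ local maximum.
The local maximum is P(5/3) = 907/108.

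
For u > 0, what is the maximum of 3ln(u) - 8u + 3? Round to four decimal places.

f'(u) = 3/u − 8 = 0 gives u = 3/8.
f''(u) = -3/u², which is negative for u > 0, so this is a local maximum.
f(3/8) = 3·ln(3/8) - 3 + 3 ≈ -2.9425.

-2.9425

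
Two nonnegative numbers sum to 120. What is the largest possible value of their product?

With x + y = 120, the product is P(x) = x(120 − x).
P'(x) = 120 − 2x = 0 gives x = 60; P'' = −2 < 0, so this is the maximum.
P = 60·60 = 3600.

3600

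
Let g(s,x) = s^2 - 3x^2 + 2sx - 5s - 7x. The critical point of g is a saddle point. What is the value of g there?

∂g/∂s = 2s + 2x - 5 = 0 and ∂g/∂x = 2s - 6x - 7 = 0, so (s, x) = (11/4, -1/4).
The Hessian has g_{ss} = 2, g_{xx} = -6, g_{sx} = 2, giving D = -16 < 0, so the point is a saddle point.
g(11/4, -1/4) = -6.

-6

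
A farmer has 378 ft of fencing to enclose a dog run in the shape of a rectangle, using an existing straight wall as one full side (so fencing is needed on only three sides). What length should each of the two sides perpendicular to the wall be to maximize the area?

189/2

Let the sides perpendicular to the wall have length x and the parallel side y, so 2x + y = 378 and the area is A = xy = x(378 − 2x).
A'(x) = 378 − 4x = 0 gives x = 189/2, and A''(x) = −4 < 0 confirms a maximum.
Then y = 378 − 2·189/2 = 189 and A = 35721/2.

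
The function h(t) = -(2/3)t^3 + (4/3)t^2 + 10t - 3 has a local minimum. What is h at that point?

-1043/81

h'(t) = -2t^2 + (8/3)t + 10. Setting h'(t) = 0 gives t ∈ {-5/3, 3}.
Since h''(t) = -4t + 8/3, we get h''(-5/3) = 28/3 > 0 ⇒ local minimum; h''(3) = -28/3 < 0 ⇒ local maximum.
Thus h has its local minimum at t = -5/3, with value -1043/81.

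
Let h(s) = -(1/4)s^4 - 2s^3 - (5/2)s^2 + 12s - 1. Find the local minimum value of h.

-103/4

Critical points: h'(s) = -s^3 - 6s^2 - 5s + 12 vanishes at s = -4, -3, 1.
Since h''(s) = -3s^2 - 12s - 5, we get h''(-4) = -5 < 0 ⇒ local maximum; h''(-3) = 4 > 0 ⇒ local minimum; h''(1) = -20 < 0 ⇒ local maximum.
The local minimum is h(-3) = -103/4.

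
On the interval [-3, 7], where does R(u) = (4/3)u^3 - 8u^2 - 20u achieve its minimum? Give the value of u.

5

R'(u) = 4u^2 - 16u - 20, which vanishes at u = -1 and u = 5.
Candidates: R(-3) = -48, R(-1) = 32/3, R(5) = -400/3, R(7) = -224/3.
The minimum over the interval is -400/3, attained at u = 5.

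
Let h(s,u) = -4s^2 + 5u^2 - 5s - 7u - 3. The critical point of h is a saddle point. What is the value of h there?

-311/80

∂h/∂s = -8s - 5 = 0 and ∂h/∂u = 10u - 7 = 0, so (s, u) = (-5/8, 7/10).
The Hessian has h_{ss} = -8, h_{uu} = 10, h_{su} = 0, giving D = -80 < 0, so the point is a saddle point.
h(-5/8, 7/10) = -311/80.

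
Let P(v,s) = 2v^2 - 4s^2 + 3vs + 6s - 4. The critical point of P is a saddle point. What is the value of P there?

-92/41

∂P/∂v = 4v + 3s = 0 and ∂P/∂s = 3v - 8s + 6 = 0, so (v, s) = (-18/41, 24/41).
The Hessian has P_{vv} = 4, P_{ss} = -8, P_{vs} = 3, giving D = -41 < 0, so the point is a saddle point.
P(-18/41, 24/41) = -92/41.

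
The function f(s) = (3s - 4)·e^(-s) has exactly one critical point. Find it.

7/3

By the product rule, f'(s) = (-3s + 7)·e^(-s). Since e^(-s) > 0, the only critical point is s = 7/3.
f''(7/3) has the same sign as -3 < 0, so this is a local maximum.
f(7/3) = (3)·e^(-7/3) ≈ 0.2909.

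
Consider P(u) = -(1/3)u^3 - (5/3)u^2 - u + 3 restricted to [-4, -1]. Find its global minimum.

P'(u) = -u^2 - (10/3)u - 1, whose only zero in [-4, -1] is u = -3.
Candidates: P(-4) = 5/3,  P(-3) = 0,  P(-1) = 8/3.
So the minimum is P(-3) = 0.

0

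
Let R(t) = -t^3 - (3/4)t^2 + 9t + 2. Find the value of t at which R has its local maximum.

Critical points: R'(t) = -3t^2 - (3/2)t + 9 vanishes at t = -2, 3/2.
Second-derivative test with R''(t) = -6t - 3/2: R''(-2) = 21/2 > 0 ⇒ local minimum; R''(3/2) = -21/2 < 0 ⇒ local maximum.
The local maximum is R(3/2) = 167/16.

3/2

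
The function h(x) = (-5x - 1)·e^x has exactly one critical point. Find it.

-6/5

By the product rule, h'(x) = (-5x - 6)·e^x. Since e^x > 0, the only critical point is x = -6/5.
h''(-6/5) has the same sign as -5 < 0, so this is a local maximum.
h(-6/5) = (5)·e^(-6/5) ≈ 1.5060.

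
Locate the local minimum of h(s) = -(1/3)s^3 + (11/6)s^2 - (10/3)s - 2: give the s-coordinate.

h'(s) = -s^2 + (11/3)s - 10/3. Setting h'(s) = 0 gives s ∈ {5/3, 2}.
Second-derivative test with h''(s) = -2s + 11/3: h''(5/3) = 1/3 > 0 ⇒ local minimum; h''(2) = -1/3 < 0 ⇒ local maximum.
Thus h has its local minimum at s = 5/3, with value -649/162.

5/3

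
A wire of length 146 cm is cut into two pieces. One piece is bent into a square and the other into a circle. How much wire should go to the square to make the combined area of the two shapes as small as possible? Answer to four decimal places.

81.7745

Let x be the length used for the square. Square side x/4; circle radius (146−x)/(2π).
A(x) = (x/4)² + π·((146−x)/(2π))² = x²/16 + (146−x)²/(4π) for 0 ≤ x ≤ 146. A'(x) = x/8 − (146−x)/(2π) = 0 gives x = 4·146/(π+4) ≈ 81.7745.
A'' = 1/8 + 1/(2π) > 0, so this gives the minimum combined area; x ≈ 81.7745 cm to the square.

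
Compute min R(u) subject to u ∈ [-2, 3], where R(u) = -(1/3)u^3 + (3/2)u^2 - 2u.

The derivative is -u^2 + 3u - 2, which vanishes at u = 1 and u = 2.
Candidates: R(-2) = 38/3, R(1) = -5/6, R(2) = -2/3, R(3) = -3/2.
Hence the absolute minimum is -3/2 at u = 3.

-3/2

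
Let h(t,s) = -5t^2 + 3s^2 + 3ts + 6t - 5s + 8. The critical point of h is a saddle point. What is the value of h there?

∂h/∂t = -10t + 3s + 6 = 0 and ∂h/∂s = 3t + 6s - 5 = 0, so (t, s) = (17/23, 32/69).
The Hessian has h_{tt} = -10, h_{ss} = 6, h_{ts} = 3, giving D = -69 < 0, so the point is a saddle point.
h(17/23, 32/69) = 625/69.

625/69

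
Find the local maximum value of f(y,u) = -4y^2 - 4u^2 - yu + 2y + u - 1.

-5/7

∂f/∂y = -8y - u + 2 = 0 and ∂f/∂u = -y - 8u + 1 = 0, so (y, u) = (5/21, 2/21).
The Hessian has f_{yy} = -8, f_{uu} = -8, f_{yu} = -1, giving D = 63 > 0 with f_{yy} < 0, so the point is a local maximum.
f(5/21, 2/21) = -5/7.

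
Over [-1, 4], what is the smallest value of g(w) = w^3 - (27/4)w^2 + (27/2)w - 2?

-93/4

g'(w) = 3w^2 - (27/2)w + 27/2, which vanishes at w = 3/2 and w = 3.
Compare values at every candidate in [-1, 4]: g(-1) = -93/4,  g(3/2) = 103/16,  g(3) = 19/4,  g(4) = 8.
So the minimum is g(-1) = -93/4.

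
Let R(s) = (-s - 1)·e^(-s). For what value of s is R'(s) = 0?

By the product rule, R'(s) = (s)·e^(-s). Since e^(-s) > 0, the only critical point is s = 0.
R''(0) has the same sign as 1 > 0, so this is a local minimum.
R(0) = (-1)·e^(0) ≈ -1.0000.

0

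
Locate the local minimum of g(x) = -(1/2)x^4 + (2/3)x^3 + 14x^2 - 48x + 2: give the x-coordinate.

2

g'(x) = -2x^3 + 2x^2 + 28x - 48. Setting g'(x) = 0 gives x ∈ {-4, 2, 3}.
g''(x) = -6x^2 + 4x + 28. g''(-4) = -84 < 0 ⇒ local maximum; g''(2) = 12 > 0 ⇒ local minimum; g''(3) = -14 < 0 ⇒ local maximum.
Thus g has its local minimum at x = 2, with value -122/3.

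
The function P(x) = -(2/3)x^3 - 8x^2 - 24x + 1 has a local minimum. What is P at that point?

1

Critical points: P'(x) = -2x^2 - 16x - 24 vanishes at x = -6, -2.
Second-derivative test with P''(x) = -4x - 16: P''(-6) = 8 > 0 ⇒ local minimum; P''(-2) = -8 < 0 ⇒ local maximum.
So the local minimum value is P(-6) = 1.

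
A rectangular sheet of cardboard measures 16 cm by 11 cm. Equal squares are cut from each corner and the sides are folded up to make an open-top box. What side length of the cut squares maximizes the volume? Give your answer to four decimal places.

2.1371

With cut size x, the volume is V(x) = x(16 − 2x)(11 − 2x) for 0 < x < 5.5.
V'(x) = 12x^2 − 108x + 176. Setting V'(x) = 0 gives x ≈ 2.1371 (the root in (0, 5.5)).
V''(x) = 24x − 108 is negative there, so this is the maximum; V ≈ 168.5432.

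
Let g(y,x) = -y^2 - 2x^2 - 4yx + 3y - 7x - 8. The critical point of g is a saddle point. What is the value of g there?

-215/8

∂g/∂y = -2y - 4x + 3 = 0 and ∂g/∂x = -4y - 4x - 7 = 0, so (y, x) = (-5, 13/4).
The Hessian has g_{yy} = -2, g_{xx} = -4, g_{yx} = -4, giving D = -8 < 0, so the point is a saddle point.
g(-5, 13/4) = -215/8.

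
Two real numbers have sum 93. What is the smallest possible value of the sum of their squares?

8649/2

With a + b = 93, a^2 + b^2 = a^2 + (93 − a)^2.
The derivative 2a − 2(93 − a) = 4a − 186 vanishes at a = 93/2; second derivative 4 > 0, a minimum.
The minimum is 2·(93/2)^2 = 8649/2.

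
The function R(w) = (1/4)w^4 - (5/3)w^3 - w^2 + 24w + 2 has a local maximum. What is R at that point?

161/4

R'(w) = w^3 - 5w^2 - 2w + 24. Setting R'(w) = 0 gives w ∈ {-2, 3, 4}.
Since R''(w) = 3w^2 - 10w - 2, we get R''(-2) = 30 > 0 ⇒ local minimum; R''(3) = -5 < 0 ⇒ local maximum; R''(4) = 6 > 0 ⇒ local minimum.
Thus R has its local maximum at w = 3, with value 161/4.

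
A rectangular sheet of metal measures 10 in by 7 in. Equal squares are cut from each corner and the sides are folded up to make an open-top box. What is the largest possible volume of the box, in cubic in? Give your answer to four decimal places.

42.3766

With cut size x, the volume is V(x) = x(10 − 2x)(7 − 2x) for 0 < x < 3.5.
V'(x) = 12x^2 − 68x + 70. Setting V'(x) = 0 gives x ≈ 1.3520 (the root in (0, 3.5)).
V''(x) = 24x − 68 is negative there, so this is the maximum; V ≈ 42.3766.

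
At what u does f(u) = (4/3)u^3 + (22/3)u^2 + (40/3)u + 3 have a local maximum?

-2

f'(u) = 4u^2 + (44/3)u + 40/3. Setting f'(u) = 0 gives u ∈ {-2, -5/3}.
f''(u) = 8u + 44/3. f''(-2) = -4/3 < 0 ⇒ local maximum; f''(-5/3) = 4/3 > 0 ⇒ local minimum.
The local maximum is f(-2) = -5.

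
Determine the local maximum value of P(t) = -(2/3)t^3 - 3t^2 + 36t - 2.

Critical points: P'(t) = -2t^2 - 6t + 36 vanishes at t = -6, 3.
P''(t) = -4t - 6. P''(-6) = 18 > 0 ⇒ local minimum; P''(3) = -18 < 0 ⇒ local maximum.
Thus P has its local maximum at t = 3, with value 61.

61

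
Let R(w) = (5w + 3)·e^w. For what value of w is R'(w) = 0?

R'(w) = 5·e^w + (5w + 3)·1·e^w = (5w + 8)·e^w. Since e^w > 0, the only critical point is w = -8/5.
R''(-8/5) has the same sign as 5 > 0, so this is a local minimum.
R(-8/5) = (-5)·e^(-8/5) ≈ -1.0095.

-8/5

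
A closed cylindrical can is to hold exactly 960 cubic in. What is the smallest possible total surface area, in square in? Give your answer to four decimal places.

538.7187

With radius r and height h, πr²h = 960 so h = 960/(πr²), and S(r) = 2πr² + 2πrh = 2πr² + 2·960/r.
S'(r) = 4πr − 2·960/r² = 0 ⇒ r³ = 960/(2π), so r ≈ 5.3460 and h = 2r ≈ 10.6920.
S''(r) = 4π + 4·960/r³ > 0, so this is the minimum; S ≈ 538.7187.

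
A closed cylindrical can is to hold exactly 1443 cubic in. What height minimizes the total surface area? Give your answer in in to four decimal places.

12.2478

With radius r and height h, πr²h = 1443 so h = 1443/(πr²), and S(r) = 2πr² + 2πrh = 2πr² + 2·1443/r.
S'(r) = 4πr − 2·1443/r² = 0 ⇒ r³ = 1443/(2π), so r ≈ 6.1239 and h = 2r ≈ 12.2478.
S''(r) = 4π + 4·1443/r³ > 0, so this is the minimum; S ≈ 706.9013.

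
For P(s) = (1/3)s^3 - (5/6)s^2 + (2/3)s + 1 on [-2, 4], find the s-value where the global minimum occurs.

The derivative is s^2 - (5/3)s + 2/3, which vanishes at s = 2/3 and s = 1.
Candidates: P(-2) = -19/3,  P(2/3) = 95/81,  P(1) = 7/6,  P(4) = 35/3.
Hence the absolute minimum is -19/3 at s = -2.

-2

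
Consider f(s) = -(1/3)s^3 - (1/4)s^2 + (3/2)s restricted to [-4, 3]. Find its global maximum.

Differentiating, f'(s) = -s^2 - (1/2)s + 3/2; which vanishes at s = -3/2 and s = 1.
Evaluating at the critical points and endpoints: f(-4) = 34/3; f(-3/2) = -27/16; f(1) = 11/12; f(3) = -27/4.
Hence the absolute maximum is 34/3 at s = -4.

34/3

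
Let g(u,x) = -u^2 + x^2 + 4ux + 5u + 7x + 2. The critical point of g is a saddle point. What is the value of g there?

∂g/∂u = -2u + 4x + 5 = 0 and ∂g/∂x = 4u + 2x + 7 = 0, so (u, x) = (-9/10, -17/10).
The Hessian has g_{uu} = -2, g_{xx} = 2, g_{ux} = 4, giving D = -20 < 0, so the point is a saddle point.
g(-9/10, -17/10) = -31/5.

-31/5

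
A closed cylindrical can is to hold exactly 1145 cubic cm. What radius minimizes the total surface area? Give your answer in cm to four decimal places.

5.6695

With radius r and height h, πr²h = 1145 so h = 1145/(πr²), and S(r) = 2πr² + 2πrh = 2πr² + 2·1145/r.
S'(r) = 4πr − 2·1145/r² = 0 ⇒ r³ = 1145/(2π), so r ≈ 5.6695 and h = 2r ≈ 11.3389.
S''(r) = 4π + 4·1145/r³ > 0, so this is the minimum; S ≈ 605.8776.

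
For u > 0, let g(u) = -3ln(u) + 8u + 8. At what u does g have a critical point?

3/8

g'(u) = -3/u + 8 = 0 gives u = 3/8.
g''(u) = 3/u², which is positive for u > 0, so this is a local minimum.
g(3/8) = -3·ln(3/8) + 3 + 8 ≈ 13.9425.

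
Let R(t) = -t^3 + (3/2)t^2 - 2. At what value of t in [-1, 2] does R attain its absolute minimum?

R'(t) = -3t^2 + 3t, which vanishes at t = 0 and t = 1.
Compare values at every candidate in [-1, 2]: R(-1) = 1/2, R(0) = -2, R(1) = -3/2, R(2) = -4.
So the minimum is R(2) = -4.

2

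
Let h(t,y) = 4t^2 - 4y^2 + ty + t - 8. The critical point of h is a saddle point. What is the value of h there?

∂h/∂t = 8t + y + 1 = 0 and ∂h/∂y = t - 8y = 0, so (t, y) = (-8/65, -1/65).
The Hessian has h_{tt} = 8, h_{yy} = -8, h_{ty} = 1, giving D = -65 < 0, so the point is a saddle point.
h(-8/65, -1/65) = -524/65.

-524/65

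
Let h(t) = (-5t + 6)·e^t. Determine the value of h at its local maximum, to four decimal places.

6.1070

By the product rule, h'(t) = (-5t + 1)·e^t. Since e^t > 0, the only critical point is t = 1/5.
h''(1/5) has the same sign as -5 < 0, so this is a local maximum.
h(1/5) = (5)·e^(1/5) ≈ 6.1070.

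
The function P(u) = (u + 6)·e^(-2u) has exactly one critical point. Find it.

Differentiating with the product rule gives P'(u) = (-2u - 11)·e^(-2u). Since e^(-2u) > 0, the only critical point is u = -11/2.
P''(-11/2) has the same sign as -2 < 0, so this is a local maximum.
P(-11/2) = (1/2)·e^(11) ≈ 29937.0709.

-11/2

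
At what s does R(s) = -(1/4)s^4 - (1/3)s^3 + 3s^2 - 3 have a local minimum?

0

R'(s) = -s^3 - s^2 + 6s. Setting R'(s) = 0 gives s ∈ {-3, 0, 2}.
Since R''(s) = -3s^2 - 2s + 6, we get R''(-3) = -15 < 0 ⇒ local maximum; R''(0) = 6 > 0 ⇒ local minimum; R''(2) = -10 < 0 ⇒ local maximum.
So the local minimum value is R(0) = -3.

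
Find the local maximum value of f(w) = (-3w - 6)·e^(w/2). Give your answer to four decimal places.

f'(w) = (-3)·e^(w/2) + (-3w - 6)·(1/2)·e^(w/2) = (-(3/2)w - 6)·e^(w/2). Since e^(w/2) > 0, the only critical point is w = -4.
f''(-4) has the same sign as -3/2 < 0, so this is a local maximum.
f(-4) = (6)·e^(-2) ≈ 0.8120.

0.8120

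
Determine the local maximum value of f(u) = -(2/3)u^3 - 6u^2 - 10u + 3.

Critical points: f'(u) = -2u^2 - 12u - 10 vanishes at u = -5, -1.
Since f''(u) = -4u - 12, we get f''(-5) = 8 > 0 ⇒ local minimum; f''(-1) = -8 < 0 ⇒ local maximum.
So the local maximum value is f(-1) = 23/3.

23/3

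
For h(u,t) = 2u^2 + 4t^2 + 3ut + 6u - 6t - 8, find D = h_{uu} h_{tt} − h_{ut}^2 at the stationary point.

23

∂h/∂u = 4u + 3t + 6 = 0 and ∂h/∂t = 3u + 8t - 6 = 0, so (u, t) = (-66/23, 42/23).
The Hessian has h_{uu} = 4, h_{tt} = 8, h_{ut} = 3, giving D = 23 > 0 with h_{uu} > 0, so the point is a local minimum.
D = (4)·(8) − (3)^2 = 23.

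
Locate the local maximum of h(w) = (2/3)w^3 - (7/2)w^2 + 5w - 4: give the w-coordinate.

1

Critical points: h'(w) = 2w^2 - 7w + 5 vanishes at w = 1, 5/2.
Second-derivative test with h''(w) = 4w - 7: h''(1) = -3 < 0 ⇒ local maximum; h''(5/2) = 3 > 0 ⇒ local minimum.
The local maximum is h(1) = -11/6.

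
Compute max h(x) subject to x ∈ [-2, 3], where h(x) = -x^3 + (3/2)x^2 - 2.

Differentiating, h'(x) = -3x^2 + 3x; which vanishes at x = 0 and x = 1.
Candidates: h(-2) = 12, h(0) = -2, h(1) = -3/2, h(3) = -31/2.
The maximum over the interval is 12, attained at x = -2.

12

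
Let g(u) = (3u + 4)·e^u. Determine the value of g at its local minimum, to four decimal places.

-0.2909

By the product rule, g'(u) = (3u + 7)·e^u. Since e^u > 0, the only critical point is u = -7/3.
g''(-7/3) has the same sign as 3 > 0, so this is a local minimum.
g(-7/3) = (-3)·e^(-7/3) ≈ -0.2909.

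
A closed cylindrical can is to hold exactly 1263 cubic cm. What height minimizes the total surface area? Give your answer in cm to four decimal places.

With radius r and height h, πr²h = 1263 so h = 1263/(πr²), and S(r) = 2πr² + 2πrh = 2πr² + 2·1263/r.
S'(r) = 4πr − 2·1263/r² = 0 ⇒ r³ = 1263/(2π), so r ≈ 5.8579 and h = 2r ≈ 11.7158.
S''(r) = 4π + 4·1263/r³ > 0, so this is the minimum; S ≈ 646.8200.

11.7158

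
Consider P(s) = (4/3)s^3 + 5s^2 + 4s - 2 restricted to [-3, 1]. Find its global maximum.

The derivative is 4s^2 + 10s + 4, which vanishes at s = -2 and s = -1/2.
Evaluating at the critical points and endpoints: P(-3) = -5; P(-2) = -2/3; P(-1/2) = -35/12; P(1) = 25/3.
Hence the absolute maximum is 25/3 at s = 1.

25/3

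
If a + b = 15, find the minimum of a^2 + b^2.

With a + b = 15, a^2 + b^2 = a^2 + (15 − a)^2.
The derivative 2a − 2(15 − a) = 4a − 30 vanishes at a = 15/2; second derivative 4 > 0, a minimum.
The minimum is 2·(15/2)^2 = 225/2.

225/2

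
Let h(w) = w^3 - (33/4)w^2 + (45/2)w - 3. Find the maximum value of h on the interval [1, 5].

113/4

The derivative is 3w^2 - (33/2)w + 45/2, which vanishes at w = 5/2 and w = 3.
Evaluating at the critical points and endpoints: h(1) = 49/4, h(5/2) = 277/16, h(3) = 69/4, h(5) = 113/4.
Hence the absolute maximum is 113/4 at w = 5.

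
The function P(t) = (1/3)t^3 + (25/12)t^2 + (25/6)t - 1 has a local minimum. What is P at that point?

P'(t) = t^2 + (25/6)t + 25/6 = 0 at t = -5/2, -5/3.
P''(t) = 2t + 25/6. P''(-5/2) = -5/6 < 0 ⇒ local maximum; P''(-5/3) = 5/6 > 0 ⇒ local minimum.
The local minimum is P(-5/3) = -1199/324.

-1199/324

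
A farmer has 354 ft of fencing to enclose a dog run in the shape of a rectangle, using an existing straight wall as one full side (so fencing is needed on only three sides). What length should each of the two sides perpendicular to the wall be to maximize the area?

Let the sides perpendicular to the wall have length x and the parallel side y, so 2x + y = 354 and the area is A = xy = x(354 − 2x).
A'(x) = 354 − 4x = 0 gives x = 177/2, and A''(x) = −4 < 0 confirms a maximum.
Then y = 354 − 2·177/2 = 177 and A = 31329/2.

177/2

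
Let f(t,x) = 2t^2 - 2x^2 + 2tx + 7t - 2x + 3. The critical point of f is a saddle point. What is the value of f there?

∂f/∂t = 4t + 2x + 7 = 0 and ∂f/∂x = 2t - 4x - 2 = 0, so (t, x) = (-6/5, -11/10).
The Hessian has f_{tt} = 4, f_{xx} = -4, f_{tx} = 2, giving D = -20 < 0, so the point is a saddle point.
f(-6/5, -11/10) = -1/10.

-1/10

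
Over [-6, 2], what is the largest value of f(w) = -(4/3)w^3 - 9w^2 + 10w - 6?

-41/12

The derivative is -4w^2 - 18w + 10, which vanishes at w = -5 and w = 1/2.
Compare values at every candidate in [-6, 2]: f(-6) = -102; f(-5) = -343/3; f(1/2) = -41/12; f(2) = -98/3.
So the maximum is f(1/2) = -41/12.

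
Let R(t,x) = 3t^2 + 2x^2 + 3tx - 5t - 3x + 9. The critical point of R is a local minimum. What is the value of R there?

103/15

∂R/∂t = 6t + 3x - 5 = 0 and ∂R/∂x = 3t + 4x - 3 = 0, so (t, x) = (11/15, 1/5).
The Hessian has R_{tt} = 6, R_{xx} = 4, R_{tx} = 3, giving D = 15 > 0 with R_{tt} > 0, so the point is a local minimum.
R(11/15, 1/5) = 103/15.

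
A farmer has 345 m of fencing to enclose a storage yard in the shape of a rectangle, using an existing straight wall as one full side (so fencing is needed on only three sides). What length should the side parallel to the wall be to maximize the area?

345/2

Let the sides perpendicular to the wall have length x and the parallel side y, so 2x + y = 345 and the area is A = xy = x(345 − 2x).
A'(x) = 345 − 4x = 0 gives x = 345/4, and A''(x) = −4 < 0 confirms a maximum.
Then y = 345 − 2·345/4 = 345/2 and A = 119025/8.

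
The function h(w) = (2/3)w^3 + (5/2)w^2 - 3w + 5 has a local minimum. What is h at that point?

101/24

Critical points: h'(w) = 2w^2 + 5w - 3 vanishes at w = -3, 1/2.
Second-derivative test with h''(w) = 4w + 5: h''(-3) = -7 < 0 ⇒ local maximum; h''(1/2) = 7 > 0 ⇒ local minimum.
Thus h has its local minimum at w = 1/2, with value 101/24.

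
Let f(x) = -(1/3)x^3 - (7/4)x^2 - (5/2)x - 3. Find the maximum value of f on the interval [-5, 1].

The derivative is -x^2 - (7/2)x - 5/2, which vanishes at x = -5/2 and x = -1.
Evaluating at the critical points and endpoints: f(-5) = 89/12, f(-5/2) = -119/48, f(-1) = -23/12, f(1) = -91/12.
So the maximum is f(-5) = 89/12.

89/12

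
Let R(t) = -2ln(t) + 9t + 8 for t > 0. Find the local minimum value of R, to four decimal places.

13.0082

R'(t) = -2/t + 9 = 0 gives t = 2/9.
R''(t) = 2/t², which is positive for t > 0, so this is a local minimum.
R(2/9) = -2·ln(2/9) + 2 + 8 ≈ 13.0082.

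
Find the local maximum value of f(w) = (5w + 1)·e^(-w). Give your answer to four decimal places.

2.2466

Differentiating with the product rule gives f'(w) = (-5w + 4)·e^(-w). Since e^(-w) > 0, the only critical point is w = 4/5.
f''(4/5) has the same sign as -5 < 0, so this is a local maximum.
f(4/5) = (5)·e^(-4/5) ≈ 2.2466.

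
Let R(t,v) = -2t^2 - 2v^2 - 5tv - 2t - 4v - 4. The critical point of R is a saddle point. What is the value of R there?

-4

∂R/∂t = -4t - 5v - 2 = 0 and ∂R/∂v = -5t - 4v - 4 = 0, so (t, v) = (-4/3, 2/3).
The Hessian has R_{tt} = -4, R_{vv} = -4, R_{tv} = -5, giving D = -9 < 0, so the point is a saddle point.
R(-4/3, 2/3) = -4.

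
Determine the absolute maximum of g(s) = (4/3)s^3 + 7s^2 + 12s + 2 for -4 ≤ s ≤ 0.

Differentiating, g'(s) = 4s^2 + 14s + 12; which vanishes at s = -2 and s = -3/2.
Evaluating at the critical points and endpoints: g(-4) = -58/3, g(-2) = -14/3, g(-3/2) = -19/4, g(0) = 2.
So the maximum is g(0) = 2.

2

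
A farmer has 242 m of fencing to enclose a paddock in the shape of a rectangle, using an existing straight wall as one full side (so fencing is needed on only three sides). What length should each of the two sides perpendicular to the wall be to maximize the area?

Let the sides perpendicular to the wall have length x and the parallel side y, so 2x + y = 242 and the area is A = xy = x(242 − 2x).
A'(x) = 242 − 4x = 0 gives x = 121/2, and A''(x) = −4 < 0 confirms a maximum.
Then y = 242 − 2·121/2 = 121 and A = 14641/2.

121/2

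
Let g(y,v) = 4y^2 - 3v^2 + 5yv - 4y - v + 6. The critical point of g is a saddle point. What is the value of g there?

374/73

∂g/∂y = 8y + 5v - 4 = 0 and ∂g/∂v = 5y - 6v - 1 = 0, so (y, v) = (29/73, 12/73).
The Hessian has g_{yy} = 8, g_{vv} = -6, g_{yv} = 5, giving D = -73 < 0, so the point is a saddle point.
g(29/73, 12/73) = 374/73.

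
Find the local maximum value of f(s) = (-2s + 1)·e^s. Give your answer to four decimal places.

1.2131

Differentiating with the product rule gives f'(s) = (-2s - 1)·e^s. Since e^s > 0, the only critical point is s = -1/2.
f''(-1/2) has the same sign as -2 < 0, so this is a local maximum.
f(-1/2) = (2)·e^(-1/2) ≈ 1.2131.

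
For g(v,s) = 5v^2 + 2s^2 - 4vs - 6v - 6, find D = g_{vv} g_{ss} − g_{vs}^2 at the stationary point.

∂g/∂v = 10v - 4s - 6 = 0 and ∂g/∂s = -4v + 4s = 0, so (v, s) = (1, 1).
The Hessian has g_{vv} = 10, g_{ss} = 4, g_{vs} = -4, giving D = 24 > 0 with g_{vv} > 0, so the point is a local minimum.
D = (10)·(4) − (-4)^2 = 24.

24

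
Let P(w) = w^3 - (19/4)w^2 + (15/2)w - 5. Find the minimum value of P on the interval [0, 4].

P'(w) = 3w^2 - (19/2)w + 15/2, which vanishes at w = 3/2 and w = 5/3.
Evaluating at the critical points and endpoints: P(0) = -5,  P(3/2) = -17/16,  P(5/3) = -115/108,  P(4) = 13.
The minimum over the interval is -5, attained at w = 0.

-5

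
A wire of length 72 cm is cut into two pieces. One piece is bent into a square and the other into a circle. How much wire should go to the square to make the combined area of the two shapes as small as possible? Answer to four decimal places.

Let x be the length used for the square. Square side x/4; circle radius (72−x)/(2π).
A(x) = (x/4)² + π·((72−x)/(2π))² = x²/16 + (72−x)²/(4π) for 0 ≤ x ≤ 72. A'(x) = x/8 − (72−x)/(2π) = 0 gives x = 4·72/(π+4) ≈ 40.3271.
A'' = 1/8 + 1/(2π) > 0, so this gives the minimum combined area; x ≈ 40.3271 cm to the square.

40.3271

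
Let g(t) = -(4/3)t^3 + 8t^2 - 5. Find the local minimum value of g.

g'(t) = -4t^2 + 16t = 0 at t = 0, 4.
Since g''(t) = -8t + 16, we get g''(0) = 16 > 0 ⇒ local minimum; g''(4) = -16 < 0 ⇒ local maximum.
The local minimum is g(0) = -5.

-5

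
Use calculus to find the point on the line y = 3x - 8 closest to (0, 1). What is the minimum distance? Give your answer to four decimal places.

Minimize D(x)^2 = (x + 0)^2 + (3x - 9)^2.
d/dx[D^2] = 2(x + 0) + 2·3·(3x - 9) = 0 ⇒ x = 27/10.
Then y = 1/10 and the distance is √(81/10) ≈ 2.8460.

2.8460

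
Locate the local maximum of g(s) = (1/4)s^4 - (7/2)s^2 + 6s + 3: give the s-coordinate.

1

g'(s) = s^3 - 7s + 6. Setting g'(s) = 0 gives s ∈ {-3, 1, 2}.
Since g''(s) = 3s^2 - 7, we get g''(-3) = 20 > 0 ⇒ local minimum; g''(1) = -4 < 0 ⇒ local maximum; g''(2) = 5 > 0 ⇒ local minimum.
Thus g has its local maximum at s = 1, with value 23/4.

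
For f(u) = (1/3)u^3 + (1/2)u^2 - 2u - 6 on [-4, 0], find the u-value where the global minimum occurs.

-4

f'(u) = u^2 + u - 2, whose only zero in [-4, 0] is u = -2.
Candidates: f(-4) = -34/3; f(-2) = -8/3; f(0) = -6.
So the minimum is f(-4) = -34/3.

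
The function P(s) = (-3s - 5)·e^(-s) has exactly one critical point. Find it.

-2/3

Differentiating with the product rule gives P'(s) = (3s + 2)·e^(-s). Since e^(-s) > 0, the only critical point is s = -2/3.
P''(-2/3) has the same sign as 3 > 0, so this is a local minimum.
P(-2/3) = (-3)·e^(2/3) ≈ -5.8432.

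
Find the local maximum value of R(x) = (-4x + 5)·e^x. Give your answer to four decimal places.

R'(x) = (-4)·e^x + (-4x + 5)·1·e^x = (-4x + 1)·e^x. Since e^x > 0, the only critical point is x = 1/4.
R''(1/4) has the same sign as -4 < 0, so this is a local maximum.
R(1/4) = (4)·e^(1/4) ≈ 5.1361.

5.1361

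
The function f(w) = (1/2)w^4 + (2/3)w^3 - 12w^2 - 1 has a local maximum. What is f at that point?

f'(w) = 2w^3 + 2w^2 - 24w. Setting f'(w) = 0 gives w ∈ {-4, 0, 3}.
Second-derivative test with f''(w) = 6w^2 + 4w - 24: f''(-4) = 56 > 0 ⇒ local minimum; f''(0) = -24 < 0 ⇒ local maximum; f''(3) = 42 > 0 ⇒ local minimum.
So the local maximum value is f(0) = -1.

-1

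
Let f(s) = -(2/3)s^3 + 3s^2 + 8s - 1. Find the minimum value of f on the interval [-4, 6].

f'(s) = -2s^2 + 6s + 8, which vanishes at s = -1 and s = 4.
Evaluating at the critical points and endpoints: f(-4) = 173/3,  f(-1) = -16/3,  f(4) = 109/3,  f(6) = 11.
Hence the absolute minimum is -16/3 at s = -1.

-16/3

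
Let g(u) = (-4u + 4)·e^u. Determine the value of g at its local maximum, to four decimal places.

4.0000

Differentiating with the product rule gives g'(u) = (-4u)·e^u. Since e^u > 0, the only critical point is u = 0.
g''(0) has the same sign as -4 < 0, so this is a local maximum.
g(0) = (4)·e^(0) ≈ 4.0000.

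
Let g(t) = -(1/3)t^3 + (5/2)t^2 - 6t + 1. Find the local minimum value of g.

-11/3

Critical points: g'(t) = -t^2 + 5t - 6 vanishes at t = 2, 3.
Since g''(t) = -2t + 5, we get g''(2) = 1 > 0 ⇒ local minimum; g''(3) = -1 < 0 ⇒ local maximum.
The local minimum is g(2) = -11/3.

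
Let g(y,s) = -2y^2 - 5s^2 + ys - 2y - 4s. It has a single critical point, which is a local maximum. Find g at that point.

∂g/∂y = -4y + s - 2 = 0 and ∂g/∂s = y - 10s - 4 = 0, so (y, s) = (-8/13, -6/13).
The Hessian has g_{yy} = -4, g_{ss} = -10, g_{ys} = 1, giving D = 39 > 0 with g_{yy} < 0, so the point is a local maximum.
g(-8/13, -6/13) = 20/13.

20/13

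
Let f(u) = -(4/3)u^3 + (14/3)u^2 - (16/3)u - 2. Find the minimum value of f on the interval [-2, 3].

-12

The derivative is -4u^2 + (28/3)u - 16/3, which vanishes at u = 1 and u = 4/3.
Evaluating at the critical points and endpoints: f(-2) = 38, f(1) = -4, f(4/3) = -322/81, f(3) = -12.
So the minimum is f(3) = -12.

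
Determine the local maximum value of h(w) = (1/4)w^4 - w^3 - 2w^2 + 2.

2

Critical points: h'(w) = w^3 - 3w^2 - 4w vanishes at w = -1, 0, 4.
Since h''(w) = 3w^2 - 6w - 4, we get h''(-1) = 5 > 0 ⇒ local minimum; h''(0) = -4 < 0 ⇒ local maximum; h''(4) = 20 > 0 ⇒ local minimum.
Thus h has its local maximum at w = 0, with value 2.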